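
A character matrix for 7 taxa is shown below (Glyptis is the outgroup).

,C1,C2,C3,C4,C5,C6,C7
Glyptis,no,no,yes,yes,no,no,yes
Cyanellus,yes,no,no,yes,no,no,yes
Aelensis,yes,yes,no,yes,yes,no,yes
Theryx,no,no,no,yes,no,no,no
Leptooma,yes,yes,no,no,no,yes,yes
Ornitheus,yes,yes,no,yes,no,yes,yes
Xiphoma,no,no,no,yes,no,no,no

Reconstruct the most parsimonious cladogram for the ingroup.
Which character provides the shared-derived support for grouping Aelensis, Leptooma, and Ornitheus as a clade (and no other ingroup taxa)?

Character polarity is set by the outgroup: the derived state is whichever differs from the outgroup's state, so for C3, C4, C7 the derived state is 'no', and for the remaining characters it is 'yes'.
C1 (derived state 'yes') is shared by Aelensis, Cyanellus, Leptooma, and Ornitheus — a synapomorphy uniting that clade.
C2 (derived state 'yes') is shared by Aelensis, Leptooma, and Ornitheus — a synapomorphy uniting that clade.
C3 (derived state 'no') is shared by all ingroup taxa — unites the whole ingroup.
C4: derived state 'no' in Leptooma only — an autapomorphy, so it tells us nothing about relationships among taxa.
C5 (derived state 'yes') is unique to Aelensis (autapomorphy; uninformative for grouping).
C6: derived state 'yes' in Leptooma and Ornitheus only — synapomorphy for {Leptooma, Ornitheus}.
C7 (derived state 'no') is shared by Theryx and Xiphoma — a synapomorphy uniting that clade.
Most parsimonious ingroup topology: ((Cyanellus,(Aelensis,(Leptooma,Ornitheus))),(Theryx,Xiphoma)).
The clade {Aelensis, Leptooma, Ornitheus} is supported by C2: its derived state 'yes' occurs in exactly those taxa and in no other taxon (including the outgroup).

C2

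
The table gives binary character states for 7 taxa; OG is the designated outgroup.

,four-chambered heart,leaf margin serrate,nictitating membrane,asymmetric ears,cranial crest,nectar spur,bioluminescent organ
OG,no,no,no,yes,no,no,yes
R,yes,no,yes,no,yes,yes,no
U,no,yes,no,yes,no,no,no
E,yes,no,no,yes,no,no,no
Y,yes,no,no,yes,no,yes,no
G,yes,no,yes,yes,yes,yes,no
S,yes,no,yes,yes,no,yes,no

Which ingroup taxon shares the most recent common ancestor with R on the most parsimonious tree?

Character polarity is set by the outgroup: the derived state is whichever differs from the outgroup's state, so for asymmetric ears, bioluminescent organ the derived state is 'no', and for the remaining characters it is 'yes'.
four-chambered heart: derived state 'yes' in E, G, R, S, and Y only — synapomorphy for {E, G, R, S, Y}.
leaf margin serrate: derived state 'yes' in U only — an autapomorphy, so it tells us nothing about relationships among taxa.
nictitating membrane: derived state 'yes' in G, R, and S only — synapomorphy for {G, R, S}.
asymmetric ears (derived state 'no') is unique to R (autapomorphy; uninformative for grouping).
Only G and R show the derived state 'yes' for cranial crest, supporting them as a clade.
nectar spur: derived state 'yes' in G, R, S, and Y only — synapomorphy for {G, R, S, Y}.
All ingroup taxa share the derived state 'no' for bioluminescent organ; it defines the ingroup but does not resolve relationships within it.
Most parsimonious ingroup topology: (((((R,G),S),Y),E),U).
R and G form a cherry on this tree, so they are sister taxa.

G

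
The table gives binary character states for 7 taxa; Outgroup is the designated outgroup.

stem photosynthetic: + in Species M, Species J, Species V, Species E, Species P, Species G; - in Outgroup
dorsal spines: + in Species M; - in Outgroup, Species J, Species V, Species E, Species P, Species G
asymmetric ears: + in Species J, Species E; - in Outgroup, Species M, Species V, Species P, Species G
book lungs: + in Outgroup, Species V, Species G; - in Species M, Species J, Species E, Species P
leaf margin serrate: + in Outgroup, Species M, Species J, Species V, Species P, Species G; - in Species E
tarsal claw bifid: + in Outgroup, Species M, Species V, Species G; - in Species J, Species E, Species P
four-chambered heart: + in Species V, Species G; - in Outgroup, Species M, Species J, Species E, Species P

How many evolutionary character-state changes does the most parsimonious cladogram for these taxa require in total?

Character polarity is set by the outgroup: the derived state is whichever differs from the outgroup's state, so for book lungs, leaf margin serrate, tarsal claw bifid the derived state is '-', and for the remaining characters it is '+'.
All ingroup taxa share the derived state '+' for stem photosynthetic; it defines the ingroup but does not resolve relationships within it.
dorsal spines: derived state '+' in Species M only — an autapomorphy, so it tells us nothing about relationships among taxa.
asymmetric ears: derived state '+' in Species E and Species J only — synapomorphy for {Species E, Species J}.
Only Species E, Species J, Species M, and Species P show the derived state '-' for book lungs, supporting them as a clade.
leaf margin serrate (derived state '-') is unique to Species E (autapomorphy; uninformative for grouping).
tarsal claw bifid (derived state '-') is shared by Species E, Species J, and Species P — a synapomorphy uniting that clade.
Only Species G and Species V show the derived state '+' for four-chambered heart, supporting them as a clade.
Most parsimonious ingroup topology: ((Species M,((Species J,Species E),Species P)),(Species V,Species G)).
Changes per character on this tree: stem photosynthetic: 1; dorsal spines: 1; asymmetric ears: 1; book lungs: 1; leaf margin serrate: 1; tarsal claw bifid: 1; four-chambered heart: 1.
Total = 7.

7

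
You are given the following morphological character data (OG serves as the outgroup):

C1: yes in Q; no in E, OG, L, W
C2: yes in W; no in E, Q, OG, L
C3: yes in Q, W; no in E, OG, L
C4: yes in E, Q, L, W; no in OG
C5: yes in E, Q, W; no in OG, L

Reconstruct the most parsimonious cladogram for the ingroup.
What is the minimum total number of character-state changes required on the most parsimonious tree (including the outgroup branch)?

5

The outgroup has state 'no' for every character, so 'yes' is the derived state throughout.
C1: derived state 'yes' in Q only — an autapomorphy, so it tells us nothing about relationships among taxa.
C2: derived state 'yes' in W only — an autapomorphy, so it tells us nothing about relationships among taxa.
C3 (derived state 'yes') is shared by Q and W — a synapomorphy uniting that clade.
C4 (derived state 'yes') is shared by all ingroup taxa — unites the whole ingroup.
C5: derived state 'yes' in E, Q, and W only — synapomorphy for {E, Q, W}.
Most parsimonious ingroup topology: (((Q,W),E),L).
Changes per character on this tree: C1: 1; C2: 1; C3: 1; C4: 1; C5: 1.
Total = 5.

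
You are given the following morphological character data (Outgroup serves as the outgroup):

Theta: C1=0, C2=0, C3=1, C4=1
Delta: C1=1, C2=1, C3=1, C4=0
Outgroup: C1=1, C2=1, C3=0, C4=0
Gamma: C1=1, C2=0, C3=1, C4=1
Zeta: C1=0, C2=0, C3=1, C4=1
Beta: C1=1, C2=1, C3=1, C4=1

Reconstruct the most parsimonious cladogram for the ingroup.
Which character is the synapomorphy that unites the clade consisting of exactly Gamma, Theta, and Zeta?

C2

Character polarity is set by the outgroup: the derived state is whichever differs from the outgroup's state, so for C1, C2 the derived state is '0', and for the remaining characters it is '1'.
C1: derived state '0' in Theta and Zeta only — synapomorphy for {Theta, Zeta}.
Only Gamma, Theta, and Zeta show the derived state '0' for C2, supporting them as a clade.
C3 (derived state '1') is shared by all ingroup taxa — unites the whole ingroup.
Only Beta, Gamma, Theta, and Zeta show the derived state '1' for C4, supporting them as a clade.
Most parsimonious ingroup topology: ((Beta,(Gamma,(Theta,Zeta))),Delta).
The clade {Gamma, Theta, Zeta} is supported by C2: its derived state '0' occurs in exactly those taxa and in no other taxon (including the outgroup).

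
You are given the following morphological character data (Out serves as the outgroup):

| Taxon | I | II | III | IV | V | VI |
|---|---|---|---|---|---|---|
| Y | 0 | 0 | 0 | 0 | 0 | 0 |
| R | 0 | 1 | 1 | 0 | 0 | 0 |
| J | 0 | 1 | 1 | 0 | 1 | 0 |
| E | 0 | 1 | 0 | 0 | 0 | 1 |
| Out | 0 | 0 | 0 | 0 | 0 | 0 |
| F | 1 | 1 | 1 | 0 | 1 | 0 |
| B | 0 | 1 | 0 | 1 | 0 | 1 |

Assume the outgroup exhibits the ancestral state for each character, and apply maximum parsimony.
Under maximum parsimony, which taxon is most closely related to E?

B

The outgroup has state '0' for every character, so '1' is the derived state throughout.
I: derived state '1' in F only — an autapomorphy, so it tells us nothing about relationships among taxa.
II (derived state '1') is shared by B, E, F, J, and R — a synapomorphy uniting that clade.
III: derived state '1' in F, J, and R only — synapomorphy for {F, J, R}.
IV (derived state '1') is unique to B (autapomorphy; uninformative for grouping).
V: derived state '1' in F and J only — synapomorphy for {F, J}.
VI (derived state '1') is shared by B and E — a synapomorphy uniting that clade.
Most parsimonious ingroup topology: (((B,E),((J,F),R)),Y).
E and B form a cherry on this tree, so they are sister taxa.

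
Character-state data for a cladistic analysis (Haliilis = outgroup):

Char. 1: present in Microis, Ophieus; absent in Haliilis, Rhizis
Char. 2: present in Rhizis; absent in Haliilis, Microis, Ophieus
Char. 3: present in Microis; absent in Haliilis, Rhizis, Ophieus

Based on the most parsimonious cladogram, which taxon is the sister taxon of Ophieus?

The outgroup has state 'absent' for every character, so 'present' is the derived state throughout.
Char. 1: derived state 'present' in Microis and Ophieus only — synapomorphy for {Microis, Ophieus}.
Char. 2 (derived state 'present') is unique to Rhizis (autapomorphy; uninformative for grouping).
Char. 3: derived state 'present' in Microis only — an autapomorphy, so it tells us nothing about relationships among taxa.
Most parsimonious ingroup topology: ((Microis,Ophieus),Rhizis).
Ophieus and Microis form a cherry on this tree, so they are sister taxa.

Microis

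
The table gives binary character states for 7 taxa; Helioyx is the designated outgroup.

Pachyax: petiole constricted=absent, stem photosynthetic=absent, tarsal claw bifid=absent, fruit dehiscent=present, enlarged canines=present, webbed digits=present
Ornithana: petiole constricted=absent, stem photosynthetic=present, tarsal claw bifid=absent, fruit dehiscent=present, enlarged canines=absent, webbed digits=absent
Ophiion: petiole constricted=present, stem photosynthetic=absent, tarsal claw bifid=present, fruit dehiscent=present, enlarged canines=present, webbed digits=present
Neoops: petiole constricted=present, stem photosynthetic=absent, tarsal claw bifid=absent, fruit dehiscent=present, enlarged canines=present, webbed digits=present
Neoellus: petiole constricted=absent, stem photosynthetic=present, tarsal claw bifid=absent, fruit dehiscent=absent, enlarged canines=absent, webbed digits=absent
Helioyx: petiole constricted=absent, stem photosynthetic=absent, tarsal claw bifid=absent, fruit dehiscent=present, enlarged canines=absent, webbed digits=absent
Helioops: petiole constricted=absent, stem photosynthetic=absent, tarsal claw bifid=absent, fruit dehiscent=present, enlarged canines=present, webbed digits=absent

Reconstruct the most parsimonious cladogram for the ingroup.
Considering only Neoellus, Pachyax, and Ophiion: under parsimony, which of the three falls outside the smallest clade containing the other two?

Neoellus

Character polarity is set by the outgroup: the derived state is whichever differs from the outgroup's state, so for fruit dehiscent the derived state is 'absent', and for the remaining characters it is 'present'.
petiole constricted (derived state 'present') is shared by Neoops and Ophiion — a synapomorphy uniting that clade.
stem photosynthetic (derived state 'present') is shared by Neoellus and Ornithana — a synapomorphy uniting that clade.
tarsal claw bifid: derived state 'present' in Ophiion only — an autapomorphy, so it tells us nothing about relationships among taxa.
fruit dehiscent (derived state 'absent') is unique to Neoellus (autapomorphy; uninformative for grouping).
enlarged canines: derived state 'present' in Helioops, Neoops, Ophiion, and Pachyax only — synapomorphy for {Helioops, Neoops, Ophiion, Pachyax}.
Only Neoops, Ophiion, and Pachyax show the derived state 'present' for webbed digits, supporting them as a clade.
Most parsimonious ingroup topology: ((Helioops,(Pachyax,(Ophiion,Neoops))),(Ornithana,Neoellus)).
Pachyax and Ophiion share a more recent common ancestor with each other than either does with Neoellus, so Neoellus is the least closely related of the three.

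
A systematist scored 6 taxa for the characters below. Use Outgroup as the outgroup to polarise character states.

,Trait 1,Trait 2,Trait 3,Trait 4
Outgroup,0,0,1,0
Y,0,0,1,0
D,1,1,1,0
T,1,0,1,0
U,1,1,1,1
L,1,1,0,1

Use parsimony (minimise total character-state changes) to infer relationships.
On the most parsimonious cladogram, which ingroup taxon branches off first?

Y

Character polarity is set by the outgroup: the derived state is whichever differs from the outgroup's state, so for Trait 3 the derived state is '0', and for the remaining characters it is '1'.
Only D, L, T, and U show the derived state '1' for Trait 1, supporting them as a clade.
Trait 2 (derived state '1') is shared by D, L, and U — a synapomorphy uniting that clade.
Trait 3 (derived state '0') is unique to L (autapomorphy; uninformative for grouping).
Only L and U show the derived state '1' for Trait 4, supporting them as a clade.
Most parsimonious ingroup topology: (Y,((D,(U,L)),T)).
Y is sister to the clade containing all other ingroup taxa, so it is the earliest-diverging (most basal) ingroup lineage.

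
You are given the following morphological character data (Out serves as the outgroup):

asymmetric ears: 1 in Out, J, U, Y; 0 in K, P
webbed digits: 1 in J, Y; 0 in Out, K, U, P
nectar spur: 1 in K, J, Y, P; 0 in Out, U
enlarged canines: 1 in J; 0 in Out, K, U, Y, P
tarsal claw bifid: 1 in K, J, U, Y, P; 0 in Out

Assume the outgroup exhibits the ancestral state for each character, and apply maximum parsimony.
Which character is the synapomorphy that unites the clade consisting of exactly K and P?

Character polarity is set by the outgroup: the derived state is whichever differs from the outgroup's state, so for asymmetric ears the derived state is '0', and for the remaining characters it is '1'.
asymmetric ears (derived state '0') is shared by K and P — a synapomorphy uniting that clade.
webbed digits: derived state '1' in J and Y only — synapomorphy for {J, Y}.
nectar spur: derived state '1' in J, K, P, and Y only — synapomorphy for {J, K, P, Y}.
enlarged canines: derived state '1' in J only — an autapomorphy, so it tells us nothing about relationships among taxa.
tarsal claw bifid (derived state '1') is shared by all ingroup taxa — unites the whole ingroup.
Most parsimonious ingroup topology: (((K,P),(J,Y)),U).
The clade {K, P} is supported by asymmetric ears: its derived state '0' occurs in exactly those taxa and in no other taxon (including the outgroup).

asymmetric ears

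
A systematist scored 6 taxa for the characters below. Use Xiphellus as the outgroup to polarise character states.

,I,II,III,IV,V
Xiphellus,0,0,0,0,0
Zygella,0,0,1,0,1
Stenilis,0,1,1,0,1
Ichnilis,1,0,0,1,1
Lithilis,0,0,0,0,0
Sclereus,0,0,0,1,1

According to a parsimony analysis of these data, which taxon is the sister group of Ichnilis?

Sclereus

The outgroup has state '0' for every character, so '1' is the derived state throughout.
I (derived state '1') is unique to Ichnilis (autapomorphy; uninformative for grouping).
II: derived state '1' in Stenilis only — an autapomorphy, so it tells us nothing about relationships among taxa.
III (derived state '1') is shared by Stenilis and Zygella — a synapomorphy uniting that clade.
IV (derived state '1') is shared by Ichnilis and Sclereus — a synapomorphy uniting that clade.
V (derived state '1') is shared by Ichnilis, Sclereus, Stenilis, and Zygella — a synapomorphy uniting that clade.
Most parsimonious ingroup topology: (((Zygella,Stenilis),(Ichnilis,Sclereus)),Lithilis).
Ichnilis and Sclereus form a cherry on this tree, so they are sister taxa.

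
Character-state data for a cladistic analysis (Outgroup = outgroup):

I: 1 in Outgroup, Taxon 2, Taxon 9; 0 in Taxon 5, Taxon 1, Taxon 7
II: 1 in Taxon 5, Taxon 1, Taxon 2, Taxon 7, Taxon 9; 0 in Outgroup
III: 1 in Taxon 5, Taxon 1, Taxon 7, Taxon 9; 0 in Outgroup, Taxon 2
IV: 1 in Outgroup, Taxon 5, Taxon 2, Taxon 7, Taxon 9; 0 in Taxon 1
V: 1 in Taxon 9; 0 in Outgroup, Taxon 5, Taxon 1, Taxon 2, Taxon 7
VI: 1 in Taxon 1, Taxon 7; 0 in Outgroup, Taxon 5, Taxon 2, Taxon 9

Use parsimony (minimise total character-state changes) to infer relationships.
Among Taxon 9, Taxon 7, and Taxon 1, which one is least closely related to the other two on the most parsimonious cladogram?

Taxon 9

Character polarity is set by the outgroup: the derived state is whichever differs from the outgroup's state, so for I, IV the derived state is '0', and for the remaining characters it is '1'.
Only Taxon 1, Taxon 5, and Taxon 7 show the derived state '0' for I, supporting them as a clade.
II (derived state '1') is shared by all ingroup taxa — unites the whole ingroup.
Only Taxon 1, Taxon 5, Taxon 7, and Taxon 9 show the derived state '1' for III, supporting them as a clade.
IV: derived state '0' in Taxon 1 only — an autapomorphy, so it tells us nothing about relationships among taxa.
V: derived state '1' in Taxon 9 only — an autapomorphy, so it tells us nothing about relationships among taxa.
VI: derived state '1' in Taxon 1 and Taxon 7 only — synapomorphy for {Taxon 1, Taxon 7}.
Most parsimonious ingroup topology: (((Taxon 5,(Taxon 1,Taxon 7)),Taxon 9),Taxon 2).
Taxon 1 and Taxon 7 share a more recent common ancestor with each other than either does with Taxon 9, so Taxon 9 is the least closely related of the three.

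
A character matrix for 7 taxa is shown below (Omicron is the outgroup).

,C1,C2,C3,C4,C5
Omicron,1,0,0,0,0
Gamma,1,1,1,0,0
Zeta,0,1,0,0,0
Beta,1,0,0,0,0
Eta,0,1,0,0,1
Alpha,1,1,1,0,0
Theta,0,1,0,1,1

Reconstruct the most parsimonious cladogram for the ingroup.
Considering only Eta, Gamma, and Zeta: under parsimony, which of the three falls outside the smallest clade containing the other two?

Gamma

Character polarity is set by the outgroup: the derived state is whichever differs from the outgroup's state, so for C1 the derived state is '0', and for the remaining characters it is '1'.
C1: derived state '0' in Eta, Theta, and Zeta only — synapomorphy for {Eta, Theta, Zeta}.
Only Alpha, Eta, Gamma, Theta, and Zeta show the derived state '1' for C2, supporting them as a clade.
Only Alpha and Gamma show the derived state '1' for C3, supporting them as a clade.
C4: derived state '1' in Theta only — an autapomorphy, so it tells us nothing about relationships among taxa.
C5 (derived state '1') is shared by Eta and Theta — a synapomorphy uniting that clade.
Most parsimonious ingroup topology: (((Gamma,Alpha),(Zeta,(Eta,Theta))),Beta).
Zeta and Eta share a more recent common ancestor with each other than either does with Gamma, so Gamma is the least closely related of the three.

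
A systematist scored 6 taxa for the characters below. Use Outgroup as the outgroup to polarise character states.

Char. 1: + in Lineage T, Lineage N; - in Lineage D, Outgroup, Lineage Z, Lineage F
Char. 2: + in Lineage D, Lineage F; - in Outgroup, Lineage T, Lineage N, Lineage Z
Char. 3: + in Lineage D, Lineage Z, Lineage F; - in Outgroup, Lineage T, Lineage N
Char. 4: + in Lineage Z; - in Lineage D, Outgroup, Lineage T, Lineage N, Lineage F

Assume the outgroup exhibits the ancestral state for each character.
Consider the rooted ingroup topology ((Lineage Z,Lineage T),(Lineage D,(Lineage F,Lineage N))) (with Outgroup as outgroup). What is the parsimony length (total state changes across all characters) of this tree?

8

Map each character onto ((Lineage Z,Lineage T),(Lineage D,(Lineage F,Lineage N))) (rooted by Outgroup) and count the minimum state changes it requires (Fitch parsimony):
Char. 1: 2; Char. 2: 2; Char. 3: 3; Char. 4: 1.
Total tree length = 8.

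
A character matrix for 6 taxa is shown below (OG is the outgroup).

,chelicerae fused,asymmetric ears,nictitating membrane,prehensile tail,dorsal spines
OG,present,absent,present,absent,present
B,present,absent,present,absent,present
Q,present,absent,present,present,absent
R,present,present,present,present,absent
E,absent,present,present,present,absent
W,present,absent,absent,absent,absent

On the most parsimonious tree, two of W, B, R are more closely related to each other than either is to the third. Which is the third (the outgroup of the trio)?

B

Character polarity is set by the outgroup: the derived state is whichever differs from the outgroup's state, so for chelicerae fused, nictitating membrane, dorsal spines the derived state is 'absent', and for the remaining characters it is 'present'.
chelicerae fused (derived state 'absent') is unique to E (autapomorphy; uninformative for grouping).
asymmetric ears (derived state 'present') is shared by E and R — a synapomorphy uniting that clade.
nictitating membrane (derived state 'absent') is unique to W (autapomorphy; uninformative for grouping).
prehensile tail (derived state 'present') is shared by E, Q, and R — a synapomorphy uniting that clade.
dorsal spines (derived state 'absent') is shared by E, Q, R, and W — a synapomorphy uniting that clade.
Most parsimonious ingroup topology: (B,((Q,(R,E)),W)).
W and R share a more recent common ancestor with each other than either does with B, so B is the least closely related of the three.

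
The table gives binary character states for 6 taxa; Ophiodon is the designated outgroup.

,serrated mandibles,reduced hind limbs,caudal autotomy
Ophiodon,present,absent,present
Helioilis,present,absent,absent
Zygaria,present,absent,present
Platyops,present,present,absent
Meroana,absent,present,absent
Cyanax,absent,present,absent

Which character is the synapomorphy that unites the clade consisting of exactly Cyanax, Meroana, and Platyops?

Character polarity is set by the outgroup: the derived state is whichever differs from the outgroup's state, so for serrated mandibles, caudal autotomy the derived state is 'absent', and for the remaining characters it is 'present'.
serrated mandibles (derived state 'absent') is shared by Cyanax and Meroana — a synapomorphy uniting that clade.
reduced hind limbs: derived state 'present' in Cyanax, Meroana, and Platyops only — synapomorphy for {Cyanax, Meroana, Platyops}.
caudal autotomy: derived state 'absent' in Cyanax, Helioilis, Meroana, and Platyops only — synapomorphy for {Cyanax, Helioilis, Meroana, Platyops}.
Most parsimonious ingroup topology: ((Helioilis,(Platyops,(Meroana,Cyanax))),Zygaria).
The clade {Cyanax, Meroana, Platyops} is supported by reduced hind limbs: its derived state 'present' occurs in exactly those taxa and in no other taxon (including the outgroup).

reduced hind limbs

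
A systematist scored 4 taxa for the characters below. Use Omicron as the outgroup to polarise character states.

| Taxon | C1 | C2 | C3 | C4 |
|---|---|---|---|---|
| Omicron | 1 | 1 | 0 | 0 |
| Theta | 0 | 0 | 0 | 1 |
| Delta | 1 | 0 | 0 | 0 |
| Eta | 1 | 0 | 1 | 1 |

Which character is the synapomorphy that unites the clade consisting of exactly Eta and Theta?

Character polarity is set by the outgroup: the derived state is whichever differs from the outgroup's state, so for C1, C2 the derived state is '0', and for the remaining characters it is '1'.
C1 (derived state '0') is unique to Theta (autapomorphy; uninformative for grouping).
C2 (derived state '0') is shared by all ingroup taxa — unites the whole ingroup.
C3: derived state '1' in Eta only — an autapomorphy, so it tells us nothing about relationships among taxa.
C4 (derived state '1') is shared by Eta and Theta — a synapomorphy uniting that clade.
Most parsimonious ingroup topology: ((Theta,Eta),Delta).
The clade {Eta, Theta} is supported by C4: its derived state '1' occurs in exactly those taxa and in no other taxon (including the outgroup).

C4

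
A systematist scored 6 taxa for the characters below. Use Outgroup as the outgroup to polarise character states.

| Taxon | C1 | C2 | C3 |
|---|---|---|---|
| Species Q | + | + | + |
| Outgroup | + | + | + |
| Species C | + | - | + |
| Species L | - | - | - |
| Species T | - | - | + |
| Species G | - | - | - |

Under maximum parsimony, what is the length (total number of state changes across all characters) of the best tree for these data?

3

The outgroup has state '+' for every character, so '-' is the derived state throughout.
C1: derived state '-' in Species G, Species L, and Species T only — synapomorphy for {Species G, Species L, Species T}.
C2 (derived state '-') is shared by Species C, Species G, Species L, and Species T — a synapomorphy uniting that clade.
C3 (derived state '-') is shared by Species G and Species L — a synapomorphy uniting that clade.
Most parsimonious ingroup topology: ((((Species G,Species L),Species T),Species C),Species Q).
Changes per character on this tree: C1: 1; C2: 1; C3: 1.
Total = 3.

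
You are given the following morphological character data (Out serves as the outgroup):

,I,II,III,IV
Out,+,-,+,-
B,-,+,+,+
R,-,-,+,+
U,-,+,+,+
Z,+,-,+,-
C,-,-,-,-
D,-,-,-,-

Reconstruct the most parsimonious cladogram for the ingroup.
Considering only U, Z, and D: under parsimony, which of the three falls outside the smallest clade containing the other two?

Character polarity is set by the outgroup: the derived state is whichever differs from the outgroup's state, so for I, III the derived state is '-', and for the remaining characters it is '+'.
Only B, C, D, R, and U show the derived state '-' for I, supporting them as a clade.
II (derived state '+') is shared by B and U — a synapomorphy uniting that clade.
Only C and D show the derived state '-' for III, supporting them as a clade.
IV: derived state '+' in B, R, and U only — synapomorphy for {B, R, U}.
Most parsimonious ingroup topology: ((((B,U),R),(C,D)),Z).
D and U share a more recent common ancestor with each other than either does with Z, so Z is the least closely related of the three.

Z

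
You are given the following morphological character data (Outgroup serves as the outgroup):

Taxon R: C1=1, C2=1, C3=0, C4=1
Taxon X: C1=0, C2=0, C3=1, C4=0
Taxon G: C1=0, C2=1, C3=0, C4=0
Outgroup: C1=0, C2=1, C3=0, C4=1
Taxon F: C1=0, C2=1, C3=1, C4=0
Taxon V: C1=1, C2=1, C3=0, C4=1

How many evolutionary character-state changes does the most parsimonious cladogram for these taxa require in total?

Character polarity is set by the outgroup: the derived state is whichever differs from the outgroup's state, so for C2, C4 the derived state is '0', and for the remaining characters it is '1'.
C1: derived state '1' in Taxon R and Taxon V only — synapomorphy for {Taxon R, Taxon V}.
C2: derived state '0' in Taxon X only — an autapomorphy, so it tells us nothing about relationships among taxa.
C3 (derived state '1') is shared by Taxon F and Taxon X — a synapomorphy uniting that clade.
Only Taxon F, Taxon G, and Taxon X show the derived state '0' for C4, supporting them as a clade.
Most parsimonious ingroup topology: (((Taxon X,Taxon F),Taxon G),(Taxon V,Taxon R)).
Changes per character on this tree: C1: 1; C2: 1; C3: 1; C4: 1.
Total = 4.

4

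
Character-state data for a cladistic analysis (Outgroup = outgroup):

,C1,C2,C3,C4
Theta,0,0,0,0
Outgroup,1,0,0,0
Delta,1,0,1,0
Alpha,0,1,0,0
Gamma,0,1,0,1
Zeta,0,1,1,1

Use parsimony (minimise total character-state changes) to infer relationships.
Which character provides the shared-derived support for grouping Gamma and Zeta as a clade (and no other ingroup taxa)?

Character polarity is set by the outgroup: the derived state is whichever differs from the outgroup's state, so for C1 the derived state is '0', and for the remaining characters it is '1'.
C1: derived state '0' in Alpha, Gamma, Theta, and Zeta only — synapomorphy for {Alpha, Gamma, Theta, Zeta}.
C2 (derived state '1') is shared by Alpha, Gamma, and Zeta — a synapomorphy uniting that clade.
C3 (state '1') occurs in Delta and Zeta but conflicts with the nesting implied by the other characters — most parsimoniously interpreted as homoplasy.
C4: derived state '1' in Gamma and Zeta only — synapomorphy for {Gamma, Zeta}.
Most parsimonious ingroup topology: ((((Gamma,Zeta),Alpha),Theta),Delta).
The clade {Gamma, Zeta} is supported by C4: its derived state '1' occurs in exactly those taxa and in no other taxon (including the outgroup).

C4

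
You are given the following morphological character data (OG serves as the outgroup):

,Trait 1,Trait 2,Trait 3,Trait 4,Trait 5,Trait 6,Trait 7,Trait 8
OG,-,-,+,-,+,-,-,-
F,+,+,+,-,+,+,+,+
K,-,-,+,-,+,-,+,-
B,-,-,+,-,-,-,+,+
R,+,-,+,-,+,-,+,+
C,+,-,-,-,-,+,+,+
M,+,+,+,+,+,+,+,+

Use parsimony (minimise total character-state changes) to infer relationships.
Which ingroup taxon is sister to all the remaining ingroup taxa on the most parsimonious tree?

K

Character polarity is set by the outgroup: the derived state is whichever differs from the outgroup's state, so for Trait 3, Trait 5 the derived state is '-', and for the remaining characters it is '+'.
Only C, F, M, and R show the derived state '+' for Trait 1, supporting them as a clade.
Trait 2: derived state '+' in F and M only — synapomorphy for {F, M}.
Trait 3: derived state '-' in C only — an autapomorphy, so it tells us nothing about relationships among taxa.
Trait 4: derived state '+' in M only — an autapomorphy, so it tells us nothing about relationships among taxa.
Trait 5 groups B and C, which is incompatible with the clades supported by the remaining characters; treating it as convergent (homoplasy) costs fewer steps than any alternative tree.
Only C, F, and M show the derived state '+' for Trait 6, supporting them as a clade.
All ingroup taxa share the derived state '+' for Trait 7; it defines the ingroup but does not resolve relationships within it.
Trait 8: derived state '+' in B, C, F, M, and R only — synapomorphy for {B, C, F, M, R}.
Most parsimonious ingroup topology: (((((F,M),C),R),B),K).
K is sister to the clade containing all other ingroup taxa, so it is the earliest-diverging (most basal) ingroup lineage.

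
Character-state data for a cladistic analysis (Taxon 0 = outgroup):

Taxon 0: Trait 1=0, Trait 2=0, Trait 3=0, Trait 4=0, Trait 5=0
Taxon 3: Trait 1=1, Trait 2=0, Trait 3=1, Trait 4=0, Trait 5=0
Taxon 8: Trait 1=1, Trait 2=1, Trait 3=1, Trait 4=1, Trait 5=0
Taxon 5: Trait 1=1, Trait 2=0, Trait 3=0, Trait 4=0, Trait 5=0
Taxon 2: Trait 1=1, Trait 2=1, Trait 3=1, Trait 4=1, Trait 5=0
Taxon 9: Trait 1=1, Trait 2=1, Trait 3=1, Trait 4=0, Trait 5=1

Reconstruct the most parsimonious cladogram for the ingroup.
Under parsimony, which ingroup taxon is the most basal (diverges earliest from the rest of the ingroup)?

Taxon 5

The outgroup has state '0' for every character, so '1' is the derived state throughout.
All ingroup taxa share the derived state '1' for Trait 1; it defines the ingroup but does not resolve relationships within it.
Trait 2 (derived state '1') is shared by Taxon 2, Taxon 8, and Taxon 9 — a synapomorphy uniting that clade.
Only Taxon 2, Taxon 3, Taxon 8, and Taxon 9 show the derived state '1' for Trait 3, supporting them as a clade.
Trait 4: derived state '1' in Taxon 2 and Taxon 8 only — synapomorphy for {Taxon 2, Taxon 8}.
Trait 5: derived state '1' in Taxon 9 only — an autapomorphy, so it tells us nothing about relationships among taxa.
Most parsimonious ingroup topology: ((Taxon 3,((Taxon 8,Taxon 2),Taxon 9)),Taxon 5).
Taxon 5 is sister to the clade containing all other ingroup taxa, so it is the earliest-diverging (most basal) ingroup lineage.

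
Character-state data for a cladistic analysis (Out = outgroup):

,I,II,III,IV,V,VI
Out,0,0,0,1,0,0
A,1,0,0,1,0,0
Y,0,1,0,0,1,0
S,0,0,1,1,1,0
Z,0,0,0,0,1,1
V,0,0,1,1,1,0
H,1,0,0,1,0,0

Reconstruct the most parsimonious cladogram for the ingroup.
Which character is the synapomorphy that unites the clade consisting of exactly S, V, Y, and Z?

V

Character polarity is set by the outgroup: the derived state is whichever differs from the outgroup's state, so for IV the derived state is '0', and for the remaining characters it is '1'.
I (derived state '1') is shared by A and H — a synapomorphy uniting that clade.
II: derived state '1' in Y only — an autapomorphy, so it tells us nothing about relationships among taxa.
III: derived state '1' in S and V only — synapomorphy for {S, V}.
Only Y and Z show the derived state '0' for IV, supporting them as a clade.
Only S, V, Y, and Z show the derived state '1' for V, supporting them as a clade.
VI (derived state '1') is unique to Z (autapomorphy; uninformative for grouping).
Most parsimonious ingroup topology: ((A,H),((Y,Z),(S,V))).
The clade {S, V, Y, Z} is supported by V: its derived state '1' occurs in exactly those taxa and in no other taxon (including the outgroup).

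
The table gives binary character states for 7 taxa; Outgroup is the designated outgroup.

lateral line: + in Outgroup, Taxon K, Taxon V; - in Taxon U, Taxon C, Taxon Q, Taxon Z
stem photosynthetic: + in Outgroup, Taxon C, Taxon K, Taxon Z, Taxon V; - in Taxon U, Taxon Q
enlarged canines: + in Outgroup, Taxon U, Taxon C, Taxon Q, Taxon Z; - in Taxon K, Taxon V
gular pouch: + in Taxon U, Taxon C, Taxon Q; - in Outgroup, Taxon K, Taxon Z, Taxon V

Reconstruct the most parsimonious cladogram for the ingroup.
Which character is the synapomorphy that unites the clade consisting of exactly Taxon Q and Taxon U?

stem photosynthetic

Character polarity is set by the outgroup: the derived state is whichever differs from the outgroup's state, so for lateral line, stem photosynthetic, enlarged canines the derived state is '-', and for the remaining characters it is '+'.
lateral line: derived state '-' in Taxon C, Taxon Q, Taxon U, and Taxon Z only — synapomorphy for {Taxon C, Taxon Q, Taxon U, Taxon Z}.
stem photosynthetic (derived state '-') is shared by Taxon Q and Taxon U — a synapomorphy uniting that clade.
enlarged canines: derived state '-' in Taxon K and Taxon V only — synapomorphy for {Taxon K, Taxon V}.
gular pouch (derived state '+') is shared by Taxon C, Taxon Q, and Taxon U — a synapomorphy uniting that clade.
Most parsimonious ingroup topology: ((((Taxon U,Taxon Q),Taxon C),Taxon Z),(Taxon K,Taxon V)).
The clade {Taxon Q, Taxon U} is supported by stem photosynthetic: its derived state '-' occurs in exactly those taxa and in no other taxon (including the outgroup).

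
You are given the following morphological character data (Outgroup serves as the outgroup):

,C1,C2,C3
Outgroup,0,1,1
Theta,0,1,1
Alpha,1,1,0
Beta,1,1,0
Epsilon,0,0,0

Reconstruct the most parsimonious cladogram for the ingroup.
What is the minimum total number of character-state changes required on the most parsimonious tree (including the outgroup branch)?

Character polarity is set by the outgroup: the derived state is whichever differs from the outgroup's state, so for C2, C3 the derived state is '0', and for the remaining characters it is '1'.
C1: derived state '1' in Alpha and Beta only — synapomorphy for {Alpha, Beta}.
C2: derived state '0' in Epsilon only — an autapomorphy, so it tells us nothing about relationships among taxa.
C3: derived state '0' in Alpha, Beta, and Epsilon only — synapomorphy for {Alpha, Beta, Epsilon}.
Most parsimonious ingroup topology: (Theta,((Alpha,Beta),Epsilon)).
Changes per character on this tree: C1: 1; C2: 1; C3: 1.
Total = 3.

3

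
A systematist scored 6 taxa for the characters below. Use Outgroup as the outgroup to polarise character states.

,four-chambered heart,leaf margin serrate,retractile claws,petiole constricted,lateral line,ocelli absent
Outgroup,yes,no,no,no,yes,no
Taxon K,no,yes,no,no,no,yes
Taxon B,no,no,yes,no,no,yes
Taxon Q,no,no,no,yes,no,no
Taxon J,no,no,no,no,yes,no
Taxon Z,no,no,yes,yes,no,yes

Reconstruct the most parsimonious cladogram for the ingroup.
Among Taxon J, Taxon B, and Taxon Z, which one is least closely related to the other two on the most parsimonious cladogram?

Character polarity is set by the outgroup: the derived state is whichever differs from the outgroup's state, so for four-chambered heart, lateral line the derived state is 'no', and for the remaining characters it is 'yes'.
four-chambered heart (derived state 'no') is shared by all ingroup taxa — unites the whole ingroup.
leaf margin serrate (derived state 'yes') is unique to Taxon K (autapomorphy; uninformative for grouping).
Only Taxon B and Taxon Z show the derived state 'yes' for retractile claws, supporting them as a clade.
petiole constricted groups Taxon Q and Taxon Z, which is incompatible with the clades supported by the remaining characters; treating it as convergent (homoplasy) costs fewer steps than any alternative tree.
lateral line (derived state 'no') is shared by Taxon B, Taxon K, Taxon Q, and Taxon Z — a synapomorphy uniting that clade.
Only Taxon B, Taxon K, and Taxon Z show the derived state 'yes' for ocelli absent, supporting them as a clade.
Most parsimonious ingroup topology: (((Taxon K,(Taxon B,Taxon Z)),Taxon Q),Taxon J).
Taxon Z and Taxon B share a more recent common ancestor with each other than either does with Taxon J, so Taxon J is the least closely related of the three.

Taxon J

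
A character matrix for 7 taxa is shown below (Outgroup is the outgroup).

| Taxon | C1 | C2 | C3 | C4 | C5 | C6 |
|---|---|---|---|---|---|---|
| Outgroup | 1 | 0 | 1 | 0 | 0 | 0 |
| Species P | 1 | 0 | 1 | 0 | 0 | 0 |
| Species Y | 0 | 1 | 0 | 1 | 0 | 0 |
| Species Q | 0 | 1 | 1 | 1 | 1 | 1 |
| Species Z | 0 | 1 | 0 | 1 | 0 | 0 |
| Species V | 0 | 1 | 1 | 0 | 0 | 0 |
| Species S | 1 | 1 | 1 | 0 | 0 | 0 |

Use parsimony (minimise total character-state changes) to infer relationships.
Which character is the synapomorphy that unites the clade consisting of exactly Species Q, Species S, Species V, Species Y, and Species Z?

C2

Character polarity is set by the outgroup: the derived state is whichever differs from the outgroup's state, so for C1, C3 the derived state is '0', and for the remaining characters it is '1'.
C1: derived state '0' in Species Q, Species V, Species Y, and Species Z only — synapomorphy for {Species Q, Species V, Species Y, Species Z}.
Only Species Q, Species S, Species V, Species Y, and Species Z show the derived state '1' for C2, supporting them as a clade.
C3: derived state '0' in Species Y and Species Z only — synapomorphy for {Species Y, Species Z}.
Only Species Q, Species Y, and Species Z show the derived state '1' for C4, supporting them as a clade.
C5 (derived state '1') is unique to Species Q (autapomorphy; uninformative for grouping).
C6 (derived state '1') is unique to Species Q (autapomorphy; uninformative for grouping).
Most parsimonious ingroup topology: (Species P,((((Species Y,Species Z),Species Q),Species V),Species S)).
The clade {Species Q, Species S, Species V, Species Y, Species Z} is supported by C2: its derived state '1' occurs in exactly those taxa and in no other taxon (including the outgroup).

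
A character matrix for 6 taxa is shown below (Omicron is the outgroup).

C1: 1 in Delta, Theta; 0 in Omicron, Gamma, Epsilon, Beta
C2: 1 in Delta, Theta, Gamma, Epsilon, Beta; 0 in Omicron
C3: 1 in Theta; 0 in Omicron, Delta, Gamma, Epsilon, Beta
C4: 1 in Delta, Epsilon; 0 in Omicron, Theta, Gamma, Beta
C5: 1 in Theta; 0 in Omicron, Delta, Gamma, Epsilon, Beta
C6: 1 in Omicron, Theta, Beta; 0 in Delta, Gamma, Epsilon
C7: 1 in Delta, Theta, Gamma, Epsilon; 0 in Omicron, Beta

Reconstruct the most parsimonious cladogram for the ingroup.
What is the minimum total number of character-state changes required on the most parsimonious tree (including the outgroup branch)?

8

Character polarity is set by the outgroup: the derived state is whichever differs from the outgroup's state, so for C6 the derived state is '0', and for the remaining characters it is '1'.
C1 groups Delta and Theta, which is incompatible with the clades supported by the remaining characters; treating it as convergent (homoplasy) costs fewer steps than any alternative tree.
All ingroup taxa share the derived state '1' for C2; it defines the ingroup but does not resolve relationships within it.
C3 (derived state '1') is unique to Theta (autapomorphy; uninformative for grouping).
C4 (derived state '1') is shared by Delta and Epsilon — a synapomorphy uniting that clade.
C5: derived state '1' in Theta only — an autapomorphy, so it tells us nothing about relationships among taxa.
C6: derived state '0' in Delta, Epsilon, and Gamma only — synapomorphy for {Delta, Epsilon, Gamma}.
C7: derived state '1' in Delta, Epsilon, Gamma, and Theta only — synapomorphy for {Delta, Epsilon, Gamma, Theta}.
Most parsimonious ingroup topology: ((((Delta,Epsilon),Gamma),Theta),Beta).
Changes per character on this tree: C1: 2; C2: 1; C3: 1; C4: 1; C5: 1; C6: 1; C7: 1.
Total = 8.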